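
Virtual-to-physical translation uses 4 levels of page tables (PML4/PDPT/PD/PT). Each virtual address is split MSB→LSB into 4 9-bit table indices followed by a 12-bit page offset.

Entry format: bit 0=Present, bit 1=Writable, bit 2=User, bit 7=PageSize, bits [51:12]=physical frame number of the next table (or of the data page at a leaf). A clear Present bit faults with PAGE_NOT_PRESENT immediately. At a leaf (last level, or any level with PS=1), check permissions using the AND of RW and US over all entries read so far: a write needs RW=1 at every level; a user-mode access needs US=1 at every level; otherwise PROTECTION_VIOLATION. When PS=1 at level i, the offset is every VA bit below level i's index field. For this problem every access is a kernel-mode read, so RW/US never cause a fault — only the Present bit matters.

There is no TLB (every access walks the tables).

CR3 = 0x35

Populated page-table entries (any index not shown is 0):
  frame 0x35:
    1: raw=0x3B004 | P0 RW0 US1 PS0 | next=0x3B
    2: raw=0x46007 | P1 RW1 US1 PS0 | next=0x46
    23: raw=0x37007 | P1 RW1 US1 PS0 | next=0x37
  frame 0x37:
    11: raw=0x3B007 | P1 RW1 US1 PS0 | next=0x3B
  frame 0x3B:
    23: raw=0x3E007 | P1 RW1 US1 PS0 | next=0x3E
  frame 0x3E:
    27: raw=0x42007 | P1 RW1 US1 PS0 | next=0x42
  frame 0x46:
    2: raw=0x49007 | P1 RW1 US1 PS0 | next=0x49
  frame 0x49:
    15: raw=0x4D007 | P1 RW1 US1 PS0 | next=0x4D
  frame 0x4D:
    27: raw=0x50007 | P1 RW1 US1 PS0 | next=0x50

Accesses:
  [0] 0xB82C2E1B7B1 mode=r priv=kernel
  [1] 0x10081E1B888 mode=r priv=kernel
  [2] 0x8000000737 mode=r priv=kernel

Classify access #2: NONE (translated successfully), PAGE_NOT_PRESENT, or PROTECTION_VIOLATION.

Trace:
#0 VA=0xB82C2E1B7B1 (r,kernel):
  L0 @0x35[23] → 0x37007  P=1,RW=1,US=1,PS=0
  L1 @0x37[11] → 0x3B007  P=1,RW=1,US=1,PS=0
  L2 @0x3B[23] → 0x3E007  P=1,RW=1,US=1,PS=0
  L3 @0x3E[27] → 0x42007  P=1,RW=1,US=1,PS=0
  ⇒ phys 0x427B1  [4 reads]
#1 VA=0x10081E1B888 (r,kernel):
  L0 @0x35[2] → 0x46007  P=1,RW=1,US=1,PS=0
  L1 @0x46[2] → 0x49007  P=1,RW=1,US=1,PS=0
  L2 @0x49[15] → 0x4D007  P=1,RW=1,US=1,PS=0
  L3 @0x4D[27] → 0x50007  P=1,RW=1,US=1,PS=0
  ⇒ phys 0x50888  [4 reads]
#2 VA=0x8000000737 (r,kernel):
  L0 @0x35[1] → 0x3B004  P=0,RW=0,US=1,PS=0
  ⇒ fault: PAGE_NOT_PRESENT  — 1 lookups

Access #2 fault: PAGE_NOT_PRESENT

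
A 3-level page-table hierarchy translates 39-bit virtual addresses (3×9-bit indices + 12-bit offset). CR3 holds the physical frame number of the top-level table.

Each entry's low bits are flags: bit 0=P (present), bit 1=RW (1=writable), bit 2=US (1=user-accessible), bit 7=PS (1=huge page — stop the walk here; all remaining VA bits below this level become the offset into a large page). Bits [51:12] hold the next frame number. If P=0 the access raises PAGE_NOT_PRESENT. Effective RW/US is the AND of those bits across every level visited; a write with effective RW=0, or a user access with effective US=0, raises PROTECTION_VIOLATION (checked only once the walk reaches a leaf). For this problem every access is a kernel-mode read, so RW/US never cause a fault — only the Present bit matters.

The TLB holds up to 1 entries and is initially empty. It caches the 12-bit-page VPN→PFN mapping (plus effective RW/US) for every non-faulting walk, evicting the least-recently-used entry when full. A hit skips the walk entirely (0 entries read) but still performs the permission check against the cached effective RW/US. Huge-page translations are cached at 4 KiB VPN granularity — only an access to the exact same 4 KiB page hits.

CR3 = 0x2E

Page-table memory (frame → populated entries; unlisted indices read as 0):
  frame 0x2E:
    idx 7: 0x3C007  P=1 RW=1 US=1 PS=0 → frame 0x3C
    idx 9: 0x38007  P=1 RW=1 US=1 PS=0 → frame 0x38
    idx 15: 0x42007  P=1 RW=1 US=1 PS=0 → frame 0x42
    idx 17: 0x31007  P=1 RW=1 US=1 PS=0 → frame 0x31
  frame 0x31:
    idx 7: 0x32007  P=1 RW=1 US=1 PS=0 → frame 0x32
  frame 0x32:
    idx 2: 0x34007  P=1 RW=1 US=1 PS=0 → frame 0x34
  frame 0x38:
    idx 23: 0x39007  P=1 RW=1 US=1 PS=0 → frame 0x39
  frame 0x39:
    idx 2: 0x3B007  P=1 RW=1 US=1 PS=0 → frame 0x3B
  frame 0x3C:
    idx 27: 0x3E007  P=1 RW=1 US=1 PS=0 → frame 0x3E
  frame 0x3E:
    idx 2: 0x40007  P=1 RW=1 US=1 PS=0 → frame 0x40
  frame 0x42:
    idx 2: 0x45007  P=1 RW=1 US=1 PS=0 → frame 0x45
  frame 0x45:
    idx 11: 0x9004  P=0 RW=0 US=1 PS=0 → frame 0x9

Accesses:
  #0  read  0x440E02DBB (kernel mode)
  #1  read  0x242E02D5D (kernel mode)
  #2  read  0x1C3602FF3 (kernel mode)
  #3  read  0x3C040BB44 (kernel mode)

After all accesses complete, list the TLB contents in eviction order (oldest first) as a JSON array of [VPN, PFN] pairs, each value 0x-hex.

Trace:
#0 VA=0x440E02DBB (r,kernel):
  L0 @0x2E[17] → 0x31007  P=1,RW=1,US=1,PS=0
  L1 @0x31[7] → 0x32007  P=1,RW=1,US=1,PS=0
  L2 @0x32[2] → 0x34007  P=1,RW=1,US=1,PS=0
  ✓ 0x34DBB  — 3 lookups
#1 VA=0x242E02D5D (r,kernel):
  L0 @0x2E[9] → 0x38007  P=1,RW=1,US=1,PS=0
  L1 @0x38[23] → 0x39007  P=1,RW=1,US=1,PS=0
  L2 @0x39[2] → 0x3B007  P=1,RW=1,US=1,PS=0
  ✓ 0x3BD5D  — 3 lookups
#2 VA=0x1C3602FF3 (r,kernel):
  L0 @0x2E[7] → 0x3C007  P=1,RW=1,US=1,PS=0
  L1 @0x3C[27] → 0x3E007  P=1,RW=1,US=1,PS=0
  L2 @0x3E[2] → 0x40007  P=1,RW=1,US=1,PS=0
  ✓ 0x40FF3  — 3 lookups
#3 VA=0x3C040BB44 (r,kernel):
  L0 @0x2E[15] → 0x42007  P=1,RW=1,US=1,PS=0
  L1 @0x42[2] → 0x45007  P=1,RW=1,US=1,PS=0
  L2 @0x45[11] → 0x9004  P=0,RW=0,US=1,PS=0
  ✗ PAGE_NOT_PRESENT  [3 reads]

TLB: [["0x1C3602", "0x40"]]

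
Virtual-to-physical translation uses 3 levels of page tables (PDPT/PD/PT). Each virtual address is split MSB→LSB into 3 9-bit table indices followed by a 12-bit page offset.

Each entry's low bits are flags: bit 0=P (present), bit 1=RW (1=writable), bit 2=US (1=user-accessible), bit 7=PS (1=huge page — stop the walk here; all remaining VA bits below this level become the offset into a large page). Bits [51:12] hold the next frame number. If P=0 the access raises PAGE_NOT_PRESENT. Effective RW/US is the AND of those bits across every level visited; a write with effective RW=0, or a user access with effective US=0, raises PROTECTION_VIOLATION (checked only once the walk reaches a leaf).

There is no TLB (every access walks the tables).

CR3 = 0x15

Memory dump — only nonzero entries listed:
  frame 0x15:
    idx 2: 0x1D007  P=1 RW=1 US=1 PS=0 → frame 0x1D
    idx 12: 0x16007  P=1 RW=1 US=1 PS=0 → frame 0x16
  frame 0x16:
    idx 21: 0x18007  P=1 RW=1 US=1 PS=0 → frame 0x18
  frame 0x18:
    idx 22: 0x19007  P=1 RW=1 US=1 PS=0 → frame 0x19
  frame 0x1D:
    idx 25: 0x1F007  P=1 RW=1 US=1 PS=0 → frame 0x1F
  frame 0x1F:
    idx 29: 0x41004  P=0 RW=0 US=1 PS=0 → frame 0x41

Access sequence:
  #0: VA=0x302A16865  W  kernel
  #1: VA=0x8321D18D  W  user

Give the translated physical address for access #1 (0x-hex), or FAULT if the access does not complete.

Walk each access:
#0 VA=0x302A16865 (w,kernel):
  [0] read 0x15 idx=12: raw=0x16007 flags P=1 W=1 U=1 S=0
  [1] read 0x16 idx=21: raw=0x18007 flags P=1 W=1 U=1 S=0
  [2] read 0x18 idx=22: raw=0x19007 flags P=1 W=1 U=1 S=0
  ⇒ phys 0x19865  [3 reads]
#1 VA=0x8321D18D (w,user):
  [0] read 0x15 idx=2: raw=0x1D007 flags P=1 W=1 U=1 S=0
  [1] read 0x1D idx=25: raw=0x1F007 flags P=1 W=1 U=1 S=0
  [2] read 0x1F idx=29: raw=0x41004 flags P=0 W=0 U=1 S=0
  ⇒ fault: PAGE_NOT_PRESENT  — 3 lookups

Access #1 PA: FAULT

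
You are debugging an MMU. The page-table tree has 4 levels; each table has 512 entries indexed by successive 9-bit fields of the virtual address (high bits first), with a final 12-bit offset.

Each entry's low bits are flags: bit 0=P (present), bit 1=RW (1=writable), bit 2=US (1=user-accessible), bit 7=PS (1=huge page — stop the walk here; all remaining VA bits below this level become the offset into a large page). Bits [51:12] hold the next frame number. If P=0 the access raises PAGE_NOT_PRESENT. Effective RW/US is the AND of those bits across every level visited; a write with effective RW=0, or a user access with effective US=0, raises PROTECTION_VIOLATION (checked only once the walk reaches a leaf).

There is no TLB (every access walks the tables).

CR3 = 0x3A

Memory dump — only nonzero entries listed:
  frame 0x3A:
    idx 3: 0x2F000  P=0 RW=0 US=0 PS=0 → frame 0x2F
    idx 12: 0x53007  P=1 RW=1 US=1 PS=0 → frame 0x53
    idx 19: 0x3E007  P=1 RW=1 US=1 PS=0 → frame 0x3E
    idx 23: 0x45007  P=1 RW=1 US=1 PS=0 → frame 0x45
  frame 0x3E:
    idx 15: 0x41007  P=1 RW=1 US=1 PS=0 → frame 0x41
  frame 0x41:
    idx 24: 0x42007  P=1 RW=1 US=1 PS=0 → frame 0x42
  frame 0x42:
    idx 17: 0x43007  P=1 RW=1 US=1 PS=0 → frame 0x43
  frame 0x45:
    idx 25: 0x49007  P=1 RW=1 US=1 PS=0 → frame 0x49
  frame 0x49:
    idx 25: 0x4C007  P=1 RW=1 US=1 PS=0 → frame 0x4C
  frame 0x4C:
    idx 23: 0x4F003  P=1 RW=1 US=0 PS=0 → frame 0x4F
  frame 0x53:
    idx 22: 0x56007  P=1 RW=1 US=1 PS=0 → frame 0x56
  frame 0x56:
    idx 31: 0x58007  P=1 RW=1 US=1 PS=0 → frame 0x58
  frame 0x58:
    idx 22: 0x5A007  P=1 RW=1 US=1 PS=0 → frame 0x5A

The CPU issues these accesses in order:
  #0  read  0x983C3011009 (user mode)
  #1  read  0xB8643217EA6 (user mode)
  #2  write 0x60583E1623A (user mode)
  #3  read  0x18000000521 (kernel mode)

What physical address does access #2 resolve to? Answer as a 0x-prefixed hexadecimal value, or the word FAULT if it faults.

Walk each access:
#0 VA=0x983C3011009 (r,user):
  [0] read 0x3A idx=19: raw=0x3E007 flags P=1 W=1 U=1 S=0
  [1] read 0x3E idx=15: raw=0x41007 flags P=1 W=1 U=1 S=0
  [2] read 0x41 idx=24: raw=0x42007 flags P=1 W=1 U=1 S=0
  [3] read 0x42 idx=17: raw=0x43007 flags P=1 W=1 U=1 S=0
  → PA=0x43009  (4 entries read)
#1 VA=0xB8643217EA6 (r,user):
  [0] read 0x3A idx=23: raw=0x45007 flags P=1 W=1 U=1 S=0
  [1] read 0x45 idx=25: raw=0x49007 flags P=1 W=1 U=1 S=0
  [2] read 0x49 idx=25: raw=0x4C007 flags P=1 W=1 U=1 S=0
  [3] read 0x4C idx=23: raw=0x4F003 flags P=1 W=1 U=0 S=0
  → PROTECTION_VIOLATION  (4 entries read)
#2 VA=0x60583E1623A (w,user):
  [0] read 0x3A idx=12: raw=0x53007 flags P=1 W=1 U=1 S=0
  [1] read 0x53 idx=22: raw=0x56007 flags P=1 W=1 U=1 S=0
  [2] read 0x56 idx=31: raw=0x58007 flags P=1 W=1 U=1 S=0
  [3] read 0x58 idx=22: raw=0x5A007 flags P=1 W=1 U=1 S=0
  → PA=0x5A23A  (4 entries read)
#3 VA=0x18000000521 (r,kernel):
  [0] read 0x3A idx=3: raw=0x2F000 flags P=0 W=0 U=0 S=0
  → PAGE_NOT_PRESENT  (1 entries read)

Access #2 PA: 0x5A23A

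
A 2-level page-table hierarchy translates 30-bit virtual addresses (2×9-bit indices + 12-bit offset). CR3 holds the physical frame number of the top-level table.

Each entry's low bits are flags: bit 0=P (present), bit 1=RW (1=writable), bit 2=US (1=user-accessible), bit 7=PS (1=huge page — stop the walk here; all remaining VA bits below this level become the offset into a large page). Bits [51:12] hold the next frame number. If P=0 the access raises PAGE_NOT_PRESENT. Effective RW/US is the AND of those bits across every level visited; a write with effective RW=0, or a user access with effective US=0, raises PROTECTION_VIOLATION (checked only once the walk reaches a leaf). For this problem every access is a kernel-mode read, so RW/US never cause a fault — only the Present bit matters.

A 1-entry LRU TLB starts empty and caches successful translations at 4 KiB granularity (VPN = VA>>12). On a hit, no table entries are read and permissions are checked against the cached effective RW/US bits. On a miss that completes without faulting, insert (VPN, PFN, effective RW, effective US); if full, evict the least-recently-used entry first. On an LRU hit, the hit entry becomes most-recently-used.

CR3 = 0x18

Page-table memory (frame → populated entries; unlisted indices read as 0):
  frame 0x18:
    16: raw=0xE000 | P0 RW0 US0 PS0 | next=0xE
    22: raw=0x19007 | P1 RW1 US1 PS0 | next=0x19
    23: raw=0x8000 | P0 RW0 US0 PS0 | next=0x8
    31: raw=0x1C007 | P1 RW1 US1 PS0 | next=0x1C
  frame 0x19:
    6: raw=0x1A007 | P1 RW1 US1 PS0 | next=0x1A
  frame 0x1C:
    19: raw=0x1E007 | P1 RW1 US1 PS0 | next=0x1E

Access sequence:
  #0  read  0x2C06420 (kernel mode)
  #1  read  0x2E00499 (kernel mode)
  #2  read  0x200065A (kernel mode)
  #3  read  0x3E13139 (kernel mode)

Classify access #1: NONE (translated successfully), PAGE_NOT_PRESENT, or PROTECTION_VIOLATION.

Per-access translation:
#0 VA=0x2C06420 (r,kernel):
  [0] read 0x18 idx=22: raw=0x19007 flags P=1 W=1 U=1 S=0
  [1] read 0x19 idx=6: raw=0x1A007 flags P=1 W=1 U=1 S=0
  ✓ 0x1A420  — 2 lookups
#1 VA=0x2E00499 (r,kernel):
  [0] read 0x18 idx=23: raw=0x8000 flags P=0 W=0 U=0 S=0
  ⇒ fault: PAGE_NOT_PRESENT  — 1 lookups
#2 VA=0x200065A (r,kernel):
  [0] read 0x18 idx=16: raw=0xE000 flags P=0 W=0 U=0 S=0
  ⇒ fault: PAGE_NOT_PRESENT  — 1 lookups
#3 VA=0x3E13139 (r,kernel):
  [0] read 0x18 idx=31: raw=0x1C007 flags P=1 W=1 U=1 S=0
  [1] read 0x1C idx=19: raw=0x1E007 flags P=1 W=1 U=1 S=0
  ✓ 0x1E139  — 2 lookups

Access #1 fault: PAGE_NOT_PRESENT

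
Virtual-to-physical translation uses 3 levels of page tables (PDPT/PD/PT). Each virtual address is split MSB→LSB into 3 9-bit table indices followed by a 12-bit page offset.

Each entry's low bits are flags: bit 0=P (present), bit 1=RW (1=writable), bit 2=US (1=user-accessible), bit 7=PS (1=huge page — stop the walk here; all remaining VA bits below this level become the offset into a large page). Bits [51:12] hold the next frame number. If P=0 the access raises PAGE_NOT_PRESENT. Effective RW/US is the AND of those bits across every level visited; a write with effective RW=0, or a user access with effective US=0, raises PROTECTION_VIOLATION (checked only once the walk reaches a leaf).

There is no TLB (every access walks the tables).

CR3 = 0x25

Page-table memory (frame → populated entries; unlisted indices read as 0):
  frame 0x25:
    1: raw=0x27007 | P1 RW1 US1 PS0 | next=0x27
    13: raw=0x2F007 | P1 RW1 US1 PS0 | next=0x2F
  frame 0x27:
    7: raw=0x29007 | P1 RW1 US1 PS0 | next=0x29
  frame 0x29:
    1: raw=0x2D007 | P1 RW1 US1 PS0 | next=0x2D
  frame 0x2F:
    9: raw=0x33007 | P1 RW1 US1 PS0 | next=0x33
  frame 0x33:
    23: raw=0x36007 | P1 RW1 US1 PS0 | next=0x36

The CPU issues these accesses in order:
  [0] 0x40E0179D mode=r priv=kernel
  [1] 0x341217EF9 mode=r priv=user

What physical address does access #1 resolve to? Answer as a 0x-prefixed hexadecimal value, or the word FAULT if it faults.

Walk each access:
#0 VA=0x40E0179D (r,kernel):
  [0] read 0x25 idx=1: raw=0x27007 flags P=1 W=1 U=1 S=0
  [1] read 0x27 idx=7: raw=0x29007 flags P=1 W=1 U=1 S=0
  [2] read 0x29 idx=1: raw=0x2D007 flags P=1 W=1 U=1 S=0
  ✓ 0x2D79D  — 3 lookups
#1 VA=0x341217EF9 (r,user):
  [0] read 0x25 idx=13: raw=0x2F007 flags P=1 W=1 U=1 S=0
  [1] read 0x2F idx=9: raw=0x33007 flags P=1 W=1 U=1 S=0
  [2] read 0x33 idx=23: raw=0x36007 flags P=1 W=1 U=1 S=0
  ✓ 0x36EF9  — 3 lookups

Access #1 PA: 0x36EF9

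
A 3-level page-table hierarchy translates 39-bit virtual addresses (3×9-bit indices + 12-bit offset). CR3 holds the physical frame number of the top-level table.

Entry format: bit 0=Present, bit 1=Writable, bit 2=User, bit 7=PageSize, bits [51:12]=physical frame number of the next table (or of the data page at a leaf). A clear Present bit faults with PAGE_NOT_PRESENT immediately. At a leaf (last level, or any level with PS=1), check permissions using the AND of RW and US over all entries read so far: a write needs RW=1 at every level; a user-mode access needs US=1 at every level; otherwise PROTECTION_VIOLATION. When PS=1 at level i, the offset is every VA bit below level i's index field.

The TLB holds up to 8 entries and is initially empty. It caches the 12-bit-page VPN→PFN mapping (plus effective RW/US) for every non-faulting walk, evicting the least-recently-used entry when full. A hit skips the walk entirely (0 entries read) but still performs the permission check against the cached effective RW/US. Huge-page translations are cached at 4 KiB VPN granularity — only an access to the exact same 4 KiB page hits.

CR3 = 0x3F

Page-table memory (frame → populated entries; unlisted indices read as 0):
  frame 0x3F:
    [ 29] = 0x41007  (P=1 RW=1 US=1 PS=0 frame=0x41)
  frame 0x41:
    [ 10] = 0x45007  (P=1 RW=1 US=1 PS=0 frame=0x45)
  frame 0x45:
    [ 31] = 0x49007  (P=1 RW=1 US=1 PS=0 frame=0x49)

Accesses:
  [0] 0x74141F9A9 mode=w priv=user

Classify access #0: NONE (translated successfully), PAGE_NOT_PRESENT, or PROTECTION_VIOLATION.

Per-access translation:
#0 VA=0x74141F9A9 (w,user):
  [0] read 0x3F idx=29: raw=0x41007 flags P=1 W=1 U=1 S=0
  [1] read 0x41 idx=10: raw=0x45007 flags P=1 W=1 U=1 S=0
  [2] read 0x45 idx=31: raw=0x49007 flags P=1 W=1 U=1 S=0
  ✓ 0x499A9  — 3 lookups

Access #0 fault: NONE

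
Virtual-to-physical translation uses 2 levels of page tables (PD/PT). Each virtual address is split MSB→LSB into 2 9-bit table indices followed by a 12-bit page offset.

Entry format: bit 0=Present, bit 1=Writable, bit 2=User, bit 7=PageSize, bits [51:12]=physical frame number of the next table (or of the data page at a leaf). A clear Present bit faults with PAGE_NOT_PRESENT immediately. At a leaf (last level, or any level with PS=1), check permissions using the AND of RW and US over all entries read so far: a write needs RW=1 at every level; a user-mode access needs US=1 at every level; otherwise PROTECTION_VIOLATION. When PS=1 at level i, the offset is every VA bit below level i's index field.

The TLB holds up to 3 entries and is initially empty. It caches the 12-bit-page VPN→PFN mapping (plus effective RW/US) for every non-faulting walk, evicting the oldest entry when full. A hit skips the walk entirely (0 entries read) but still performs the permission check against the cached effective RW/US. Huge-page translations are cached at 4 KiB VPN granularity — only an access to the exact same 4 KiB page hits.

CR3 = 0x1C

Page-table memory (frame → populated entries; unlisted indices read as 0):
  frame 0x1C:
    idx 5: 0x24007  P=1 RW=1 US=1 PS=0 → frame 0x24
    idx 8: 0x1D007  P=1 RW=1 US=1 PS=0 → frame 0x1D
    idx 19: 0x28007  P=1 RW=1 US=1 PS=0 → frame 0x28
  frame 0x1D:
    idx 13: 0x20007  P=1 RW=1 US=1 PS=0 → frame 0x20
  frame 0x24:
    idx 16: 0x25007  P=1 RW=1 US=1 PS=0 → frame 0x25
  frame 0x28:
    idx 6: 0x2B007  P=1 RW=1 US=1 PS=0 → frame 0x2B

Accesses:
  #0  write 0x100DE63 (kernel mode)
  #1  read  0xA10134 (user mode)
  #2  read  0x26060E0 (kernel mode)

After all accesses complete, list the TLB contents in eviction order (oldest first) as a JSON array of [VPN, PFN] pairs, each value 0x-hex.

Trace:
#0 VA=0x100DE63 (w,kernel):
  lvl0: tbl 0x1C, slot 8 ⇒ 0x1D007 (P1/RW1/US1/PS0)
  lvl1: tbl 0x1D, slot 13 ⇒ 0x20007 (P1/RW1/US1/PS0)
  → PA=0x20E63  (2 entries read)
#1 VA=0xA10134 (r,user):
  lvl0: tbl 0x1C, slot 5 ⇒ 0x24007 (P1/RW1/US1/PS0)
  lvl1: tbl 0x24, slot 16 ⇒ 0x25007 (P1/RW1/US1/PS0)
  → PA=0x25134  (2 entries read)
#2 VA=0x26060E0 (r,kernel):
  lvl0: tbl 0x1C, slot 19 ⇒ 0x28007 (P1/RW1/US1/PS0)
  lvl1: tbl 0x28, slot 6 ⇒ 0x2B007 (P1/RW1/US1/PS0)
  → PA=0x2B0E0  (2 entries read)

TLB: [["0x100D", "0x20"], ["0xA10", "0x25"], ["0x2606", "0x2B"]]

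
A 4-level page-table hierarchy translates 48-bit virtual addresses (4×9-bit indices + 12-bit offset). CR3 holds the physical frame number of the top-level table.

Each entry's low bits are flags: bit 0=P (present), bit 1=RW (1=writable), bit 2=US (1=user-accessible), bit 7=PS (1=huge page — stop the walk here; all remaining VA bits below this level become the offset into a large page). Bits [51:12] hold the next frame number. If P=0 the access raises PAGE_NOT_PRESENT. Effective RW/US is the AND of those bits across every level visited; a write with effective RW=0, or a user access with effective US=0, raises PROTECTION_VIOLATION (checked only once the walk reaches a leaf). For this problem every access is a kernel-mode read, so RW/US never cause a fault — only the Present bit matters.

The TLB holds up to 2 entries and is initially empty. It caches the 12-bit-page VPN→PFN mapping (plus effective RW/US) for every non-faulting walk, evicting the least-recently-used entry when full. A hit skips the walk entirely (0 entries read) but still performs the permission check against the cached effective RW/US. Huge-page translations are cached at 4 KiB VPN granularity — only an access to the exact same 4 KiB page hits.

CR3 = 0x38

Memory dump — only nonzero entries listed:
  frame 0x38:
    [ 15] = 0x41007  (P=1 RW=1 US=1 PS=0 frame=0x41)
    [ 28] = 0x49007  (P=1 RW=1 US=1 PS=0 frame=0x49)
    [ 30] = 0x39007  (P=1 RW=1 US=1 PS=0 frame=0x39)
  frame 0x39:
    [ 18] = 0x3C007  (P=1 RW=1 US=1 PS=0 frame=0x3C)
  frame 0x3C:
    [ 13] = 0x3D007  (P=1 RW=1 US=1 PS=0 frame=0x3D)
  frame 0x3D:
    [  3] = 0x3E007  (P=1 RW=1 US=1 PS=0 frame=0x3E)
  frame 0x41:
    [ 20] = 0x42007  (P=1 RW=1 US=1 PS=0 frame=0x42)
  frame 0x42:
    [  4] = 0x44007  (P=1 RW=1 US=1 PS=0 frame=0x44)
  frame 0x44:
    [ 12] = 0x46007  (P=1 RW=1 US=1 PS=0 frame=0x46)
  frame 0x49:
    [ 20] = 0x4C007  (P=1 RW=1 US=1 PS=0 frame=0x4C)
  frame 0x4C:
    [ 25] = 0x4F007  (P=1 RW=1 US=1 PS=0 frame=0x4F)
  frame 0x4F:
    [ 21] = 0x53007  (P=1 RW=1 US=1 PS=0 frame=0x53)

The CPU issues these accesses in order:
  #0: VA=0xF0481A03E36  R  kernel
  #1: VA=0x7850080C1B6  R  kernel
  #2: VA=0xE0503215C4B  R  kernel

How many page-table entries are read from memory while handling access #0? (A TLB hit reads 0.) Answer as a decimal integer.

Walk each access:
#0 VA=0xF0481A03E36 (r,kernel):
  [0] read 0x38 idx=30: raw=0x39007 flags P=1 W=1 U=1 S=0
  [1] read 0x39 idx=18: raw=0x3C007 flags P=1 W=1 U=1 S=0
  [2] read 0x3C idx=13: raw=0x3D007 flags P=1 W=1 U=1 S=0
  [3] read 0x3D idx=3: raw=0x3E007 flags P=1 W=1 U=1 S=0
  ✓ 0x3EE36  — 4 lookups
#1 VA=0x7850080C1B6 (r,kernel):
  [0] read 0x38 idx=15: raw=0x41007 flags P=1 W=1 U=1 S=0
  [1] read 0x41 idx=20: raw=0x42007 flags P=1 W=1 U=1 S=0
  [2] read 0x42 idx=4: raw=0x44007 flags P=1 W=1 U=1 S=0
  [3] read 0x44 idx=12: raw=0x46007 flags P=1 W=1 U=1 S=0
  ✓ 0x461B6  — 4 lookups
#2 VA=0xE0503215C4B (r,kernel):
  [0] read 0x38 idx=28: raw=0x49007 flags P=1 W=1 U=1 S=0
  [1] read 0x49 idx=20: raw=0x4C007 flags P=1 W=1 U=1 S=0
  [2] read 0x4C idx=25: raw=0x4F007 flags P=1 W=1 U=1 S=0
  [3] read 0x4F idx=21: raw=0x53007 flags P=1 W=1 U=1 S=0
  ✓ 0x53C4B  — 4 lookups

Entries read for #0: 4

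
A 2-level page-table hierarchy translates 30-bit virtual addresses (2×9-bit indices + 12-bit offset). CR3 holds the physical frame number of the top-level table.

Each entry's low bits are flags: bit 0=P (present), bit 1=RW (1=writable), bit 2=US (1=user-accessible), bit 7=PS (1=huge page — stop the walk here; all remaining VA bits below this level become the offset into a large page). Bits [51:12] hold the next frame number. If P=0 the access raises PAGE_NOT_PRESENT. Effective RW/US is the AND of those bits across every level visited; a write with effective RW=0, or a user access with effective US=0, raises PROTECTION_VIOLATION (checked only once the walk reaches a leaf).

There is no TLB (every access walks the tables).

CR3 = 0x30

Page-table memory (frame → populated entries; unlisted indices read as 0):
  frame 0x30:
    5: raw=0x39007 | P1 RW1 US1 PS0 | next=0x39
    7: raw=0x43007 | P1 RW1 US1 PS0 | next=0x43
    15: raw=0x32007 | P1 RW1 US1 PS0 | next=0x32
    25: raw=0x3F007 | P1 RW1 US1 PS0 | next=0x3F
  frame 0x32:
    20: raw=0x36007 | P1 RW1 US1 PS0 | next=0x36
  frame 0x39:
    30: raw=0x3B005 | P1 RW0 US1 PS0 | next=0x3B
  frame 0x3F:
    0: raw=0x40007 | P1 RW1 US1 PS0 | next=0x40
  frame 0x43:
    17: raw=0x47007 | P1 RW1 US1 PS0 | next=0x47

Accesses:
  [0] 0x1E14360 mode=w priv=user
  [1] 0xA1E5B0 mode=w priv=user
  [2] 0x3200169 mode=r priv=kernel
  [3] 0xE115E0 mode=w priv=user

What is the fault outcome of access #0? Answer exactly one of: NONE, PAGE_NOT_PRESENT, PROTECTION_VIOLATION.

Per-access translation:
#0 VA=0x1E14360 (w,user):
  lvl0: tbl 0x30, slot 15 ⇒ 0x32007 (P1/RW1/US1/PS0)
  lvl1: tbl 0x32, slot 20 ⇒ 0x36007 (P1/RW1/US1/PS0)
  ⇒ phys 0x36360  [2 reads]
#1 VA=0xA1E5B0 (w,user):
  lvl0: tbl 0x30, slot 5 ⇒ 0x39007 (P1/RW1/US1/PS0)
  lvl1: tbl 0x39, slot 30 ⇒ 0x3B005 (P1/RW0/US1/PS0)
  → PROTECTION_VIOLATION  (2 entries read)
#2 VA=0x3200169 (r,kernel):
  lvl0: tbl 0x30, slot 25 ⇒ 0x3F007 (P1/RW1/US1/PS0)
  lvl1: tbl 0x3F, slot 0 ⇒ 0x40007 (P1/RW1/US1/PS0)
  ⇒ phys 0x40169  [2 reads]
#3 VA=0xE115E0 (w,user):
  lvl0: tbl 0x30, slot 7 ⇒ 0x43007 (P1/RW1/US1/PS0)
  lvl1: tbl 0x43, slot 17 ⇒ 0x47007 (P1/RW1/US1/PS0)
  ⇒ phys 0x475E0  [2 reads]

Access #0 fault: NONE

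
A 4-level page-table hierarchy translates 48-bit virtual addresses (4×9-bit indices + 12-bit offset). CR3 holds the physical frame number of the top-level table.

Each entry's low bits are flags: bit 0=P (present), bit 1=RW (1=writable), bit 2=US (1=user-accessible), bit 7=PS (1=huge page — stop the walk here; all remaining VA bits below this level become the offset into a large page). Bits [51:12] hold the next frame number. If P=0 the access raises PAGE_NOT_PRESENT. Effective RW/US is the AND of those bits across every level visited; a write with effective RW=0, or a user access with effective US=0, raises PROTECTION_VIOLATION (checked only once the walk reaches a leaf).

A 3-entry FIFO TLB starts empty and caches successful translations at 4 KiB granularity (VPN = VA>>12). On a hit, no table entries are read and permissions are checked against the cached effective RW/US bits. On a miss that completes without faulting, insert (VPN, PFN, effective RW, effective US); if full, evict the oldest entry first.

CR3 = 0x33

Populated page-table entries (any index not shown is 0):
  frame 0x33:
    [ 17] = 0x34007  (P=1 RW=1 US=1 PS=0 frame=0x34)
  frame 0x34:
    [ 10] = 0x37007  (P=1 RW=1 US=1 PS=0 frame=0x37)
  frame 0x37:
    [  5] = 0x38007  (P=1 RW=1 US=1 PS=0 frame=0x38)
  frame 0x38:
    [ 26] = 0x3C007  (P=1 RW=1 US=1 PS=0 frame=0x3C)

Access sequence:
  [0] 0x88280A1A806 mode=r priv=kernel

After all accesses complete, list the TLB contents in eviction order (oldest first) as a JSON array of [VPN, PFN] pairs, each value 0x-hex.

Trace:
#0 VA=0x88280A1A806 (r,kernel):
  [0] read 0x33 idx=17: raw=0x34007 flags P=1 W=1 U=1 S=0
  [1] read 0x34 idx=10: raw=0x37007 flags P=1 W=1 U=1 S=0
  [2] read 0x37 idx=5: raw=0x38007 flags P=1 W=1 U=1 S=0
  [3] read 0x38 idx=26: raw=0x3C007 flags P=1 W=1 U=1 S=0
  ⇒ phys 0x3C806  [4 reads]

TLB: [["0x88280A1A", "0x3C"]]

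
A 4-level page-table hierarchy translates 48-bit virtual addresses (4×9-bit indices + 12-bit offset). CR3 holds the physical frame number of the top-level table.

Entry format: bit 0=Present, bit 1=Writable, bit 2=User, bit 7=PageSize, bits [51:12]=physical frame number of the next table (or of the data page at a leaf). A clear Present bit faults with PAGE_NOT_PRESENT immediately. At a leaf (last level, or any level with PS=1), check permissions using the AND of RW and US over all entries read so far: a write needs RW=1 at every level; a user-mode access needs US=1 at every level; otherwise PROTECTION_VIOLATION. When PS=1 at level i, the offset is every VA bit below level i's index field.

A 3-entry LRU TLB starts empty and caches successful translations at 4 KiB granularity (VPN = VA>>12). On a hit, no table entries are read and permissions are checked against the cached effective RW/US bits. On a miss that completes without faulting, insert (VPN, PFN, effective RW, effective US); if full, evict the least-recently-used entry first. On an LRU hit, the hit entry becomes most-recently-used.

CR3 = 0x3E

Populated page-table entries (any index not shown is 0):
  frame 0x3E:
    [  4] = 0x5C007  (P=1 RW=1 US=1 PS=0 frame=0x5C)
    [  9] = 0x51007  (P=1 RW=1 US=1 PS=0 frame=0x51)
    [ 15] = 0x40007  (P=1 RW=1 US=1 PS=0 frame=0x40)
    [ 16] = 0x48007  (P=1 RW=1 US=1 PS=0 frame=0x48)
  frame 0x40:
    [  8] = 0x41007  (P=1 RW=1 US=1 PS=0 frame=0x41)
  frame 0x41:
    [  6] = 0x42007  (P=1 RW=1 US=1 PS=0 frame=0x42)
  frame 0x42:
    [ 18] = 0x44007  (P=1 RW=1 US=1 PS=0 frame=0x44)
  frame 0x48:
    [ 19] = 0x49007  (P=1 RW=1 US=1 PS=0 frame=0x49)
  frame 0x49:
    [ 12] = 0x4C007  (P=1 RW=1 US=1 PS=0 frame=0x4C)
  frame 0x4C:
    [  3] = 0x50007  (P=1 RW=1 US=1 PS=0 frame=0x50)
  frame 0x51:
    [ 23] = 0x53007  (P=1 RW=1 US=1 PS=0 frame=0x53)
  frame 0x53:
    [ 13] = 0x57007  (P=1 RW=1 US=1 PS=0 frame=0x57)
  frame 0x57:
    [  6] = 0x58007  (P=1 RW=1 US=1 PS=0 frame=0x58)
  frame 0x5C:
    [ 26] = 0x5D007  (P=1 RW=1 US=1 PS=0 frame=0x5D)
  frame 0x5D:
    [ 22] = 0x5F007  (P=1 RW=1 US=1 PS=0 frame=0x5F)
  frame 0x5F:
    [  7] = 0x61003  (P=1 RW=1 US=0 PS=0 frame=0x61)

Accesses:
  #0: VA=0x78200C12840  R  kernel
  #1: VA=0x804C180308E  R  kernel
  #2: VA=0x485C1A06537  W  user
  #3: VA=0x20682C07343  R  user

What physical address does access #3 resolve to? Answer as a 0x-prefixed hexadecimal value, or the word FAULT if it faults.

Trace:
#0 VA=0x78200C12840 (r,kernel):
  L0 @0x3E[15] → 0x40007  P=1,RW=1,US=1,PS=0
  L1 @0x40[8] → 0x41007  P=1,RW=1,US=1,PS=0
  L2 @0x41[6] → 0x42007  P=1,RW=1,US=1,PS=0
  L3 @0x42[18] → 0x44007  P=1,RW=1,US=1,PS=0
  ⇒ phys 0x44840  [4 reads]
#1 VA=0x804C180308E (r,kernel):
  L0 @0x3E[16] → 0x48007  P=1,RW=1,US=1,PS=0
  L1 @0x48[19] → 0x49007  P=1,RW=1,US=1,PS=0
  L2 @0x49[12] → 0x4C007  P=1,RW=1,US=1,PS=0
  L3 @0x4C[3] → 0x50007  P=1,RW=1,US=1,PS=0
  ⇒ phys 0x5008E  [4 reads]
#2 VA=0x485C1A06537 (w,user):
  L0 @0x3E[9] → 0x51007  P=1,RW=1,US=1,PS=0
  L1 @0x51[23] → 0x53007  P=1,RW=1,US=1,PS=0
  L2 @0x53[13] → 0x57007  P=1,RW=1,US=1,PS=0
  L3 @0x57[6] → 0x58007  P=1,RW=1,US=1,PS=0
  ⇒ phys 0x58537  [4 reads]
#3 VA=0x20682C07343 (r,user):
  L0 @0x3E[4] → 0x5C007  P=1,RW=1,US=1,PS=0
  L1 @0x5C[26] → 0x5D007  P=1,RW=1,US=1,PS=0
  L2 @0x5D[22] → 0x5F007  P=1,RW=1,US=1,PS=0
  L3 @0x5F[7] → 0x61003  P=1,RW=1,US=0,PS=0
  ✗ PROTECTION_VIOLATION  [4 reads]

Access #3 PA: FAULT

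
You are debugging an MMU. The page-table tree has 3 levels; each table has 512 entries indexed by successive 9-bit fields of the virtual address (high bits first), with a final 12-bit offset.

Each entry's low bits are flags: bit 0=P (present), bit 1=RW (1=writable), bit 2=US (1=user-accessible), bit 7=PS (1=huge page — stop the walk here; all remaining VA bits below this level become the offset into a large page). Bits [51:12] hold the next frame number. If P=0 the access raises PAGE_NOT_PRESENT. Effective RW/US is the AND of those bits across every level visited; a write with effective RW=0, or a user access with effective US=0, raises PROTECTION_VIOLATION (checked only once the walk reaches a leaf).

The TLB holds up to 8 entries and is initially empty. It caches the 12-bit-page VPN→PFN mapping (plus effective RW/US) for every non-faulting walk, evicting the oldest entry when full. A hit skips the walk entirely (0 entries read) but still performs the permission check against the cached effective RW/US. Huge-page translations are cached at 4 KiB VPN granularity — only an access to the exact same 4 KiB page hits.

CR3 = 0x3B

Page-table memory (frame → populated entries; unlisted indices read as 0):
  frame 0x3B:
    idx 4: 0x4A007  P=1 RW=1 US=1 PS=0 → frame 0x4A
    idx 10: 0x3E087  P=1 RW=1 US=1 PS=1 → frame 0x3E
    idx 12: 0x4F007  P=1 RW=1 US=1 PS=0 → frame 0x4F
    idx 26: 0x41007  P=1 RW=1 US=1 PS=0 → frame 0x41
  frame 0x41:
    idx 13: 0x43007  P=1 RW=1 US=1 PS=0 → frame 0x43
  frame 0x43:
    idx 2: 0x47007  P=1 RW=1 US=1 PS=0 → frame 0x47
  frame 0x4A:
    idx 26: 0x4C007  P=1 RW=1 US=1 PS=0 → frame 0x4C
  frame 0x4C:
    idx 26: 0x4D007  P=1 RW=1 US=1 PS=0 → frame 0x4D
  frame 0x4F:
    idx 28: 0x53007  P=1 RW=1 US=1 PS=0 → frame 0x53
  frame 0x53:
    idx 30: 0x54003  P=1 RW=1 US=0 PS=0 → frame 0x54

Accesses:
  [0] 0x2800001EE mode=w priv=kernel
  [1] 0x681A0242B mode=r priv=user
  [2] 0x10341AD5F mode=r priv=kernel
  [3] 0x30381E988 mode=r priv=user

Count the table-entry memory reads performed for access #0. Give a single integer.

Trace:
#0 VA=0x2800001EE (w,kernel):
  lvl0: tbl 0x3B, slot 10 ⇒ 0x3E087 (P1/RW1/US1/PS1)
  → PA=0x3E1EE (huge @L0)  (1 entries read)
#1 VA=0x681A0242B (r,user):
  lvl0: tbl 0x3B, slot 26 ⇒ 0x41007 (P1/RW1/US1/PS0)
  lvl1: tbl 0x41, slot 13 ⇒ 0x43007 (P1/RW1/US1/PS0)
  lvl2: tbl 0x43, slot 2 ⇒ 0x47007 (P1/RW1/US1/PS0)
  → PA=0x4742B  (3 entries read)
#2 VA=0x10341AD5F (r,kernel):
  lvl0: tbl 0x3B, slot 4 ⇒ 0x4A007 (P1/RW1/US1/PS0)
  lvl1: tbl 0x4A, slot 26 ⇒ 0x4C007 (P1/RW1/US1/PS0)
  lvl2: tbl 0x4C, slot 26 ⇒ 0x4D007 (P1/RW1/US1/PS0)
  → PA=0x4DD5F  (3 entries read)
#3 VA=0x30381E988 (r,user):
  lvl0: tbl 0x3B, slot 12 ⇒ 0x4F007 (P1/RW1/US1/PS0)
  lvl1: tbl 0x4F, slot 28 ⇒ 0x53007 (P1/RW1/US1/PS0)
  lvl2: tbl 0x53, slot 30 ⇒ 0x54003 (P1/RW1/US0/PS0)
  → PROTECTION_VIOLATION  (3 entries read)

Entries read for #0: 1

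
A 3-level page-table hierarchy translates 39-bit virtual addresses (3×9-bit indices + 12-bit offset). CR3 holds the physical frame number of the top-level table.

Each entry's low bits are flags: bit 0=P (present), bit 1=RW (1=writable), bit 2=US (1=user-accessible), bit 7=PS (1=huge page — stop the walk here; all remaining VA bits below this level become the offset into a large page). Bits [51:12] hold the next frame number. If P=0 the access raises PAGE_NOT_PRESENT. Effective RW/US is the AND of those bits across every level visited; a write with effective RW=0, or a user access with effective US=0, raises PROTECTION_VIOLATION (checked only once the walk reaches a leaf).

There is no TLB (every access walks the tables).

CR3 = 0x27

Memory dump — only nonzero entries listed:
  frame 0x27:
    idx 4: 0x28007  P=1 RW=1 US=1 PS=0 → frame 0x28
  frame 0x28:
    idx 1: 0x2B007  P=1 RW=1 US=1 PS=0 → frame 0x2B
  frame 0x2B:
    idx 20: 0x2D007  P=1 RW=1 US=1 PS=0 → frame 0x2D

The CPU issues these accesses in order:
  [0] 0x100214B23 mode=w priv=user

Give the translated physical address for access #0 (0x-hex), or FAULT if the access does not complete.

Walk each access:
#0 VA=0x100214B23 (w,user):
  L0 @0x27[4] → 0x28007  P=1,RW=1,US=1,PS=0
  L1 @0x28[1] → 0x2B007  P=1,RW=1,US=1,PS=0
  L2 @0x2B[20] → 0x2D007  P=1,RW=1,US=1,PS=0
  ⇒ phys 0x2DB23  [3 reads]

Access #0 PA: 0x2DB23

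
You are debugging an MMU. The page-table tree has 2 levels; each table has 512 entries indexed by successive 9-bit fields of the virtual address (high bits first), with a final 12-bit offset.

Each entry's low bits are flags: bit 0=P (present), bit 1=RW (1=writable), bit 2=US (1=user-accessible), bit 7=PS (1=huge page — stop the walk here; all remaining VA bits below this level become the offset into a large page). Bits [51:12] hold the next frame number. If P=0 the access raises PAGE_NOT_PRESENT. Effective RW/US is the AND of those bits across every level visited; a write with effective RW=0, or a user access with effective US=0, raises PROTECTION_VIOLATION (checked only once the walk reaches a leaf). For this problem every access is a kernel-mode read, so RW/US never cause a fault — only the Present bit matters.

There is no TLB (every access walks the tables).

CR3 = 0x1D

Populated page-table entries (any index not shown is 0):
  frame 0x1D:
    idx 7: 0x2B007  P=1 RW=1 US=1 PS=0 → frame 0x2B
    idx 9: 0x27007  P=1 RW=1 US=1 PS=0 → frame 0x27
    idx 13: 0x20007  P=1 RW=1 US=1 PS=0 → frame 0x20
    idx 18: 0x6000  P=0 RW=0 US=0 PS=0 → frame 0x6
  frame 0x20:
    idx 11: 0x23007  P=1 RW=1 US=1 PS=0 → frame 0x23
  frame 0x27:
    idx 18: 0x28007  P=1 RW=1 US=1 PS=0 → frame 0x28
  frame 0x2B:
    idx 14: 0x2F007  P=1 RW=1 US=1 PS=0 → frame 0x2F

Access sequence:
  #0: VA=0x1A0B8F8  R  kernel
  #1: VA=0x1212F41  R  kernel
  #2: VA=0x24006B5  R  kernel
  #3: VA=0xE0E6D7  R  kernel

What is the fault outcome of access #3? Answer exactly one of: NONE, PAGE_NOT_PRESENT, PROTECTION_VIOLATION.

Walk each access:
#0 VA=0x1A0B8F8 (r,kernel):
  [0] read 0x1D idx=13: raw=0x20007 flags P=1 W=1 U=1 S=0
  [1] read 0x20 idx=11: raw=0x23007 flags P=1 W=1 U=1 S=0
  → PA=0x238F8  (2 entries read)
#1 VA=0x1212F41 (r,kernel):
  [0] read 0x1D idx=9: raw=0x27007 flags P=1 W=1 U=1 S=0
  [1] read 0x27 idx=18: raw=0x28007 flags P=1 W=1 U=1 S=0
  → PA=0x28F41  (2 entries read)
#2 VA=0x24006B5 (r,kernel):
  [0] read 0x1D idx=18: raw=0x6000 flags P=0 W=0 U=0 S=0
  ✗ PAGE_NOT_PRESENT  [1 reads]
#3 VA=0xE0E6D7 (r,kernel):
  [0] read 0x1D idx=7: raw=0x2B007 flags P=1 W=1 U=1 S=0
  [1] read 0x2B idx=14: raw=0x2F007 flags P=1 W=1 U=1 S=0
  → PA=0x2F6D7  (2 entries read)

Access #3 fault: NONE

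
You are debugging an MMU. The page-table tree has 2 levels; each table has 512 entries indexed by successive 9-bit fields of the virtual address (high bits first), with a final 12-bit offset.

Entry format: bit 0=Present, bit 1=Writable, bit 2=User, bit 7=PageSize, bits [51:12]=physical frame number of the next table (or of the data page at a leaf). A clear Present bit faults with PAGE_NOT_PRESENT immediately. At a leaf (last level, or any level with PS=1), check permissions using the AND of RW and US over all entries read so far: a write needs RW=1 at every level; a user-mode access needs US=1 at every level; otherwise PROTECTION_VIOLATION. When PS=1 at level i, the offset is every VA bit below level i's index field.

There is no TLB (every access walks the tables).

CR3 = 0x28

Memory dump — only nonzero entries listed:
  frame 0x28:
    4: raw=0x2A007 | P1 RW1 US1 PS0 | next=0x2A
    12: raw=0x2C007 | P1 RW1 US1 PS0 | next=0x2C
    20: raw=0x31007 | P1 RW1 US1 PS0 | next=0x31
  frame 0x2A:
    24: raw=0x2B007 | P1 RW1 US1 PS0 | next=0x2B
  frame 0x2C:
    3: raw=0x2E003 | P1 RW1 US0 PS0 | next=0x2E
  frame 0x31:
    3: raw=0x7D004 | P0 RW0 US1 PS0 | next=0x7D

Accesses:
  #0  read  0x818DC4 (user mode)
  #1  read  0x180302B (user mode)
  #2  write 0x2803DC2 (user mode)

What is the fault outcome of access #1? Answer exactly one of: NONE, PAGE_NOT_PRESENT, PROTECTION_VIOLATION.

Walk each access:
#0 VA=0x818DC4 (r,user):
  [0] read 0x28 idx=4: raw=0x2A007 flags P=1 W=1 U=1 S=0
  [1] read 0x2A idx=24: raw=0x2B007 flags P=1 W=1 U=1 S=0
  ✓ 0x2BDC4  — 2 lookups
#1 VA=0x180302B (r,user):
  [0] read 0x28 idx=12: raw=0x2C007 flags P=1 W=1 U=1 S=0
  [1] read 0x2C idx=3: raw=0x2E003 flags P=1 W=1 U=0 S=0
  ✗ PROTECTION_VIOLATION  [2 reads]
#2 VA=0x2803DC2 (w,user):
  [0] read 0x28 idx=20: raw=0x31007 flags P=1 W=1 U=1 S=0
  [1] read 0x31 idx=3: raw=0x7D004 flags P=0 W=0 U=1 S=0
  ✗ PAGE_NOT_PRESENT  [2 reads]

Access #1 fault: PROTECTION_VIOLATION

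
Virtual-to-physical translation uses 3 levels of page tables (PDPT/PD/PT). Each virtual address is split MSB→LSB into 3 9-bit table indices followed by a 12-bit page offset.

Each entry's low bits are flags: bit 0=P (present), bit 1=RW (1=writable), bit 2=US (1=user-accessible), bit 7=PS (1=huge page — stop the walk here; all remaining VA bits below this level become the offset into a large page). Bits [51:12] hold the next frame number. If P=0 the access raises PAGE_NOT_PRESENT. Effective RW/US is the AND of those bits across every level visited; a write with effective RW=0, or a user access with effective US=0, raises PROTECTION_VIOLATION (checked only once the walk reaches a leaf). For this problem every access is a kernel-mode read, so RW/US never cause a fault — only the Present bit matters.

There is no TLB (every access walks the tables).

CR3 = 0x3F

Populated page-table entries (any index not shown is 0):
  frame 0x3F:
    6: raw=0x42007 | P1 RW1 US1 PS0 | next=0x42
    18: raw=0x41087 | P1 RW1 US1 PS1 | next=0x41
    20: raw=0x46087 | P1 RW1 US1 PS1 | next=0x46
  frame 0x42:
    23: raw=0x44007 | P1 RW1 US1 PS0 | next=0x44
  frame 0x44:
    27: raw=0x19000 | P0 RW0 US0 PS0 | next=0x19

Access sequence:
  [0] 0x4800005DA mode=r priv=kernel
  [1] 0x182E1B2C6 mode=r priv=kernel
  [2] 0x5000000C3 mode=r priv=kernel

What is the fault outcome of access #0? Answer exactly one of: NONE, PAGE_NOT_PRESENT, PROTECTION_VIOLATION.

Walk each access:
#0 VA=0x4800005DA (r,kernel):
  [0] read 0x3F idx=18: raw=0x41087 flags P=1 W=1 U=1 S=1
  ✓ 0x415DA (huge @L0)  — 1 lookups
#1 VA=0x182E1B2C6 (r,kernel):
  [0] read 0x3F idx=6: raw=0x42007 flags P=1 W=1 U=1 S=0
  [1] read 0x42 idx=23: raw=0x44007 flags P=1 W=1 U=1 S=0
  [2] read 0x44 idx=27: raw=0x19000 flags P=0 W=0 U=0 S=0
  → PAGE_NOT_PRESENT  (3 entries read)
#2 VA=0x5000000C3 (r,kernel):
  [0] read 0x3F idx=20: raw=0x46087 flags P=1 W=1 U=1 S=1
  ✓ 0x460C3 (huge @L0)  — 1 lookups

Access #0 fault: NONE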